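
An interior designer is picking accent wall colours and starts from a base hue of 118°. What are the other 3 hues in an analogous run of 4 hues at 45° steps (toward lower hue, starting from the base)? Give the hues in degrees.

Analogous hues sit every 45° along the wheel.
118 − 45 = 73°
118 − 90 = 28°
118 − 135 = -17 → -17 + 360 = 343°

73°, 28° and 343°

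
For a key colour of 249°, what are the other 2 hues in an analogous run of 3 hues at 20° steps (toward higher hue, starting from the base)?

269° and 289°

Analogous hues sit every 20° along the wheel.
249 + 20 = 269°
249 + 40 = 289°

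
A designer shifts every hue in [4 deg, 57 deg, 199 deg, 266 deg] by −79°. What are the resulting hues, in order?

285°, 338°, 120°, 187°

4 − 79 = -75 → -75 + 360 = 285°
57 − 79 = -22 → -22 + 360 = 338°
199 − 79 = 120°
266 − 79 = 187°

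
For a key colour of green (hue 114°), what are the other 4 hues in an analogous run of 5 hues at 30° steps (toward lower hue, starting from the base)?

114 − 30 = 84°
114 − 60 = 54°
114 − 90 = 24°
114 − 120 = -6 → -6 + 360 = 354°

84°, 54°, 24° and 354°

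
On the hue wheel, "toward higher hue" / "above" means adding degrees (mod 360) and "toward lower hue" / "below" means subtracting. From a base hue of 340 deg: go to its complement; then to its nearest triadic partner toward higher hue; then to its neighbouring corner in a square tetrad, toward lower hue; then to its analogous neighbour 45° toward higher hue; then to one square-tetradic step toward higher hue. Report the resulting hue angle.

325°

340 + 180 = 520 → 520 − 360 = 160°   (complement)
160 + 120 = 280°   (triadic ↑)
280 − 90 = 190°   (square ↓)
190 + 45 = 235°   (analog 45° ↑)
235 + 90 = 325°   (square ↑)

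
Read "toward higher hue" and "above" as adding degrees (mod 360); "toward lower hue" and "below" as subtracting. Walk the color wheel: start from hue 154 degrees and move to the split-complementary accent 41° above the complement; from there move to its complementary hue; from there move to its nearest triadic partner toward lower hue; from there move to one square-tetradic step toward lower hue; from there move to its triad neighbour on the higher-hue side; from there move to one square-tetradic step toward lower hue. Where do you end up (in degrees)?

15°

+221° (split-comp 41° ↑): 154 + 221 = 375 → 375 − 360 = 15°
+180° (complement): 15 + 180 = 195°
−120° (triadic ↓): 195 − 120 = 75°
−90° (square ↓): 75 − 90 = -15 → -15 + 360 = 345°
+120° (triadic ↑): 345 + 120 = 465 → 465 − 360 = 105°
−90° (square ↓): 105 − 90 = 15°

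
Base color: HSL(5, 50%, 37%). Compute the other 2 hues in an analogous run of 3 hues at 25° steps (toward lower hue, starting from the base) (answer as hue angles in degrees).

340° and 315°

Analogous hues sit every 25° along the wheel.
5 − 25 = -20 → -20 + 360 = 340°
5 − 50 = -45 → -45 + 360 = 315°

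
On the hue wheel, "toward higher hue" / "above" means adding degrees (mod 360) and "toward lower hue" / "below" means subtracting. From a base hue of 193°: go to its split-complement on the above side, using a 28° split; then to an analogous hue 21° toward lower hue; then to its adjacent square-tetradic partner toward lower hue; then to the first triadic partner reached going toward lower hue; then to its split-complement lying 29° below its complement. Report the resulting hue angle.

split-comp 28° ↑ +208°: 193 + 208 = 401 → 401 − 360 = 41°
analog 21° ↓ −21°: 41 − 21 = 20°
square ↓ −90°: 20 − 90 = -70 → -70 + 360 = 290°
triadic ↓ −120°: 290 − 120 = 170°
split-comp 29° ↓ +151°: 170 + 151 = 321°

321°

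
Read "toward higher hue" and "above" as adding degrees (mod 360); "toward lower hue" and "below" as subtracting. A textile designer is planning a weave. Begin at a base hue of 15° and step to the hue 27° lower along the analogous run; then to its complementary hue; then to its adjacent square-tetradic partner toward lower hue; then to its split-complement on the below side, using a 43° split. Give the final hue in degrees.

215°

−27° (analog 27° ↓): 15 − 27 = -12 → -12 + 360 = 348°
+180° (complement): 348 + 180 = 528 → 528 − 360 = 168°
−90° (square ↓): 168 − 90 = 78°
+137° (split-comp 43° ↓): 78 + 137 = 215°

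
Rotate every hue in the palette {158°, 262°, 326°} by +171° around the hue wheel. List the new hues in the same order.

329°, 73°, 137°

158 + 171 = 329°
262 + 171 = 433 → 433 − 360 = 73°
326 + 171 = 497 → 497 − 360 = 137°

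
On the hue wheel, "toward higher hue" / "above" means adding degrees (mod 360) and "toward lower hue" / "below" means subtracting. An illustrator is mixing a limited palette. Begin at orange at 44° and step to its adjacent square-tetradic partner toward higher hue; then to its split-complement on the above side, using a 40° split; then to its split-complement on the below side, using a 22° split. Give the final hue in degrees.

square ↑ +90°: 44 + 90 = 134°
split-comp 40° ↑ +220°: 134 + 220 = 354°
split-comp 22° ↓ +158°: 354 + 158 = 512 → 512 − 360 = 152°

152°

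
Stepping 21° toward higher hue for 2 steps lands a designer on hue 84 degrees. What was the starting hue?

42°

2 steps of 21° (toward higher hue) give a net shift of +42°.
Start = end − shift: 84 − 42 = 42°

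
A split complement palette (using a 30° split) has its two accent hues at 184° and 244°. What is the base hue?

34°

The accents sit 30° either side of the complement, so the complement is their short-arc midpoint on the wheel.
Short-arc midpoint of 184° and 244°: 214°.
Base is 180° from the complement: 214 − 180 = 34°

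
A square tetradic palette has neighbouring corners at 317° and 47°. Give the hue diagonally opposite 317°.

A square tetradic scheme places four hues 90° apart; opposite corners are 180° apart.
317 + 180 = 497 → 497 − 360 = 137°

137°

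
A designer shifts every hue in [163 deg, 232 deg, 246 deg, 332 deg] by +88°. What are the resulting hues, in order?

163 + 88 = 251°
232 + 88 = 320°
246 + 88 = 334°
332 + 88 = 420 → 420 − 360 = 60°

251°, 320°, 334°, 60°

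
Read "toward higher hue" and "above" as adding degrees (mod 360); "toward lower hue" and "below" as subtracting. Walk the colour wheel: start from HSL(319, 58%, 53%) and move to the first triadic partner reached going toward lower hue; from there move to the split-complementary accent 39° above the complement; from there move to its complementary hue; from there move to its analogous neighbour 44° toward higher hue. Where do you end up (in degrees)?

triadic ↓ −120°: 319 − 120 = 199°
split-comp 39° ↑ +219°: 199 + 219 = 418 → 418 − 360 = 58°
complement +180°: 58 + 180 = 238°
analog 44° ↑ +44°: 238 + 44 = 282°

282°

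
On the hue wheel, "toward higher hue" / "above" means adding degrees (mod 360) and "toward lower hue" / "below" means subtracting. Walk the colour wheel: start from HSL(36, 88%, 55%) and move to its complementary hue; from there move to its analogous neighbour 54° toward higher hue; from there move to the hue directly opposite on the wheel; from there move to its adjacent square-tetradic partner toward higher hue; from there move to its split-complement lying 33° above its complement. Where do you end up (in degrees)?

complement +180°: 36 + 180 = 216°
analog 54° ↑ +54°: 216 + 54 = 270°
complement +180°: 270 + 180 = 450 → 450 − 360 = 90°
square ↑ +90°: 90 + 90 = 180°
split-comp 33° ↑ +213°: 180 + 213 = 393 → 393 − 360 = 33°

33°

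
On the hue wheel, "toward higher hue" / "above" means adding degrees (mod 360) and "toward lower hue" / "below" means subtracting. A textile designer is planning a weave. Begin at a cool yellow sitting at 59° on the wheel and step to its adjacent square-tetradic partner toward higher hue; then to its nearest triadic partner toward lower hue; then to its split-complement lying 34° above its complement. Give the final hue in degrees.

59 + 90 = 149°   (square ↑)
149 − 120 = 29°   (triadic ↓)
29 + 214 = 243°   (split-comp 34° ↑)

243°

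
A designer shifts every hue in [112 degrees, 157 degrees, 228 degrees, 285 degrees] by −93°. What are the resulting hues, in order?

112 − 93 = 19°
157 − 93 = 64°
228 − 93 = 135°
285 − 93 = 192°

19°, 64°, 135°, 192°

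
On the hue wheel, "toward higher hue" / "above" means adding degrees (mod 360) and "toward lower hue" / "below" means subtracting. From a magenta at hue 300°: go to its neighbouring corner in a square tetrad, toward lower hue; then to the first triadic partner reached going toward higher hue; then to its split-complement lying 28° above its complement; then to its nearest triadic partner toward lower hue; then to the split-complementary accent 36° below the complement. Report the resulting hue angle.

300 − 90 = 210°   (square ↓)
210 + 120 = 330°   (triadic ↑)
330 + 208 = 538 → 538 − 360 = 178°   (split-comp 28° ↑)
178 − 120 = 58°   (triadic ↓)
58 + 144 = 202°   (split-comp 36° ↓)

202°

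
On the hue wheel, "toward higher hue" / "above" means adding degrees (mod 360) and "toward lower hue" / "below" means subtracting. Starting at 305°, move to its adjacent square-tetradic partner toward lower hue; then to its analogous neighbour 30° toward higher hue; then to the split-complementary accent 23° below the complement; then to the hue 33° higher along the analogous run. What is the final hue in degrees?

square ↓ −90°: 305 − 90 = 215°
analog 30° ↑ +30°: 215 + 30 = 245°
split-comp 23° ↓ +157°: 245 + 157 = 402 → 402 − 360 = 42°
analog 33° ↑ +33°: 42 + 33 = 75°

75°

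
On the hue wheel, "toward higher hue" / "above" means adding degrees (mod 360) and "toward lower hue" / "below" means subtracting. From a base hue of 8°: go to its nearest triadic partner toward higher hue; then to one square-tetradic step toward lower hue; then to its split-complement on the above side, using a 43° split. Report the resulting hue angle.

triadic ↑ +120°: 8 + 120 = 128°
square ↓ −90°: 128 − 90 = 38°
split-comp 43° ↑ +223°: 38 + 223 = 261°

261°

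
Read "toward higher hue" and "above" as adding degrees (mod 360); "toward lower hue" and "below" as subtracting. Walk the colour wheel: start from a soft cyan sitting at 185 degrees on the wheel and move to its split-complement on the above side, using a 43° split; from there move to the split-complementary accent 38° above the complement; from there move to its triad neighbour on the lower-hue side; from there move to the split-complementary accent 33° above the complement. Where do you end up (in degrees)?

+223° (split-comp 43° ↑): 185 + 223 = 408 → 408 − 360 = 48°
+218° (split-comp 38° ↑): 48 + 218 = 266°
−120° (triadic ↓): 266 − 120 = 146°
+213° (split-comp 33° ↑): 146 + 213 = 359°

359°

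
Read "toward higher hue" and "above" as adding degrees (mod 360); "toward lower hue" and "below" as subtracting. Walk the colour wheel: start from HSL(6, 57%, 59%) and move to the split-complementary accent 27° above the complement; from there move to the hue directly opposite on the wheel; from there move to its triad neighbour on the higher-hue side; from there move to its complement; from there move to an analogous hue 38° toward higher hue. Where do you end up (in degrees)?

11°

split-comp 27° ↑ +207°: 6 + 207 = 213°
complement +180°: 213 + 180 = 393 → 393 − 360 = 33°
triadic ↑ +120°: 33 + 120 = 153°
complement +180°: 153 + 180 = 333°
analog 38° ↑ +38°: 333 + 38 = 371 → 371 − 360 = 11°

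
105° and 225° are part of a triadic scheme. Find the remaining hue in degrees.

A triad places three hues 120° apart.
The full set through 105° is {105°, 225°, 345°}.
Given {105°, 225°}, the missing hue is 345°.

345°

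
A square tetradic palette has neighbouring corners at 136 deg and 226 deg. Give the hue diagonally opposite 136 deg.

A square tetradic scheme places four hues 90° apart; opposite corners are 180° apart.
136 + 180 = 316°

316°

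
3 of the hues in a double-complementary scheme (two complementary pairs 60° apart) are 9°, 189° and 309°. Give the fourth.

A rectangular tetradic uses two complementary pairs 60° apart: offsets 0°, 60°, 180°, 240°.
Among {9°, 189°, 309°}, 189° and 9° are a 180° pair.
The remaining hue 309° needs its own complement: 309 + 180 = 489 → 489 − 360 = 129°

129°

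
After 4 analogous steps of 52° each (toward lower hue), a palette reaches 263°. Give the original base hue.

111°

4 steps of 52° (toward lower hue) give a net shift of −208°.
Start = end − shift: 263 + 208 = 471 → 471 − 360 = 111°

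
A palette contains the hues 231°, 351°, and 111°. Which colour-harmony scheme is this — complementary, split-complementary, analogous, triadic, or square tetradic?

Sort the hues: 111°, 231°, 351°.
Successive gaps around the wheel: 120°, 120°, 120°.
Three hues equally spaced 120° apart form a triad.

triadic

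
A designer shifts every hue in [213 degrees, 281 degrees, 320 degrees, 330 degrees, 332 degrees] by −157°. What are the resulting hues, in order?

213 − 157 = 56°
281 − 157 = 124°
320 − 157 = 163°
330 − 157 = 173°
332 − 157 = 175°

56°, 124°, 163°, 173°, 175°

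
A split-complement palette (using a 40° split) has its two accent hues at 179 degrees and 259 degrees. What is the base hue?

The accents sit 40° either side of the complement, so the complement is their short-arc midpoint on the wheel.
Short-arc midpoint of 179° and 259°: 219°.
Base is 180° from the complement: 219 − 180 = 39°

39°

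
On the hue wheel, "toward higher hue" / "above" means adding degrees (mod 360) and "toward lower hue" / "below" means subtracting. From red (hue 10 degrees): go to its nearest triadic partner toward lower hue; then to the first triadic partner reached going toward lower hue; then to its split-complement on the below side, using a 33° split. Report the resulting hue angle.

triadic ↓ −120°: 10 − 120 = -110 → -110 + 360 = 250°
triadic ↓ −120°: 250 − 120 = 130°
split-comp 33° ↓ +147°: 130 + 147 = 277°

277°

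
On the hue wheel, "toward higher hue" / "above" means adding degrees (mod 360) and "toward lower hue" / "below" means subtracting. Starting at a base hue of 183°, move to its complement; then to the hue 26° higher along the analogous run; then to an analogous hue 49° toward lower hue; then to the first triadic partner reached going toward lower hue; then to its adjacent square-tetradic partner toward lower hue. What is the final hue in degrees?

130°

+180° (complement): 183 + 180 = 363 → 363 − 360 = 3°
+26° (analog 26° ↑): 3 + 26 = 29°
−49° (analog 49° ↓): 29 − 49 = -20 → -20 + 360 = 340°
−120° (triadic ↓): 340 − 120 = 220°
−90° (square ↓): 220 − 90 = 130°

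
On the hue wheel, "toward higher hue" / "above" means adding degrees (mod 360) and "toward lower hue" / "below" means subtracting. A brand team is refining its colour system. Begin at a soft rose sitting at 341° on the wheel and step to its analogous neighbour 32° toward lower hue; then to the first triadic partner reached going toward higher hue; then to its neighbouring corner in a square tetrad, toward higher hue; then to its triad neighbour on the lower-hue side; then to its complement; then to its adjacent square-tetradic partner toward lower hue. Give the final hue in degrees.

341 − 32 = 309°   (analog 32° ↓)
309 + 120 = 429 → 429 − 360 = 69°   (triadic ↑)
69 + 90 = 159°   (square ↑)
159 − 120 = 39°   (triadic ↓)
39 + 180 = 219°   (complement)
219 − 90 = 129°   (square ↓)

129°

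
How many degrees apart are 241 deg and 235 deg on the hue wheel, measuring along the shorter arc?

|241 − 235| = 6.
6 ≤ 180, so the shorter arc is 6°.

6°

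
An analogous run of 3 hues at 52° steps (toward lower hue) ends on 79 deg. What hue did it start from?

183°

2 steps of 52° (toward lower hue) give a net shift of −104°.
Start = end − shift: 79 + 104 = 183°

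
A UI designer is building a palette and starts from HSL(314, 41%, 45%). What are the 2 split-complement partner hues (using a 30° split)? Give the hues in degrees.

104° and 164°

Complement of 314 degrees: 314 + 180 = 494 → 494 − 360 = 134°
134 − 30 = 104°
134 + 30 = 164°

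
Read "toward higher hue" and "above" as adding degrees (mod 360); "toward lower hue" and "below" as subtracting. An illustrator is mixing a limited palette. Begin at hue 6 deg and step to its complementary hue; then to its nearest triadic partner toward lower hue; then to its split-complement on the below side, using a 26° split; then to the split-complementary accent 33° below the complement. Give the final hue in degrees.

complement +180°: 6 + 180 = 186°
triadic ↓ −120°: 186 − 120 = 66°
split-comp 26° ↓ +154°: 66 + 154 = 220°
split-comp 33° ↓ +147°: 220 + 147 = 367 → 367 − 360 = 7°

7°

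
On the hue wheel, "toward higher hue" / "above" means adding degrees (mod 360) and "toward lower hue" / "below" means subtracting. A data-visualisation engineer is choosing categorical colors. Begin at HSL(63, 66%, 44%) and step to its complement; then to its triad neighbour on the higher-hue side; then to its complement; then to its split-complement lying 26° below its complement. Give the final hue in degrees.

+180° (complement): 63 + 180 = 243°
+120° (triadic ↑): 243 + 120 = 363 → 363 − 360 = 3°
+180° (complement): 3 + 180 = 183°
+154° (split-comp 26° ↓): 183 + 154 = 337°

337°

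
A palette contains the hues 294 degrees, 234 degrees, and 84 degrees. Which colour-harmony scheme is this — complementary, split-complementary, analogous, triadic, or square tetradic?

split-complementary

Sort the hues: 84°, 234°, 294°.
Successive gaps around the wheel: 150°, 60°, 150°.
Two 150° gaps and one 60° gap — a base hue opposite a pair of accents 30° either side of its complement — is the split-complementary pattern.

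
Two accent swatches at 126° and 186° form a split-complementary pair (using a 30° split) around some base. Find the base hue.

The accents sit 30° either side of the complement, so the complement is their short-arc midpoint on the wheel.
Short-arc midpoint of 126° and 186°: 156°.
Base is 180° from the complement: 156 − 180 = -24 → -24 + 360 = 336°

336°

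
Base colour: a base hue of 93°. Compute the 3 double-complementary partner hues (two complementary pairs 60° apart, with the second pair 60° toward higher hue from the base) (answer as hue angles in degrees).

153°, 273°, and 333°

A rectangular tetradic uses two complementary pairs 60° apart: offsets 0°, 60°, 180°, 240°.
93 + 60 = 153°
93 + 180 = 273°
93 + 240 = 333°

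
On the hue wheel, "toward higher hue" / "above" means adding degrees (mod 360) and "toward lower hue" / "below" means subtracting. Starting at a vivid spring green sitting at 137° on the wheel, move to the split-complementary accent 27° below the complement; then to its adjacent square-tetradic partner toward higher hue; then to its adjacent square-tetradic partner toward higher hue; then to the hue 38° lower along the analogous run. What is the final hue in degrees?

137 + 153 = 290°   (split-comp 27° ↓)
290 + 90 = 380 → 380 − 360 = 20°   (square ↑)
20 + 90 = 110°   (square ↑)
110 − 38 = 72°   (analog 38° ↓)

72°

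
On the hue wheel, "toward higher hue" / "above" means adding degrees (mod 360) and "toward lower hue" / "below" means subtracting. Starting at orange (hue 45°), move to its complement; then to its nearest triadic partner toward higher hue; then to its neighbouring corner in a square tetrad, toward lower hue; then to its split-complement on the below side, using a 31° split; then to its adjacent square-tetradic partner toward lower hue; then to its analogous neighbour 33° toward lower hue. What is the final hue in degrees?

281°

45 + 180 = 225°   (complement)
225 + 120 = 345°   (triadic ↑)
345 − 90 = 255°   (square ↓)
255 + 149 = 404 → 404 − 360 = 44°   (split-comp 31° ↓)
44 − 90 = -46 → -46 + 360 = 314°   (square ↓)
314 − 33 = 281°   (analog 33° ↓)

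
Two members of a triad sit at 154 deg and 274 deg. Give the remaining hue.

34°

A triad spaces three hues 120° apart.
The full set is {34°, 154°, 274°}.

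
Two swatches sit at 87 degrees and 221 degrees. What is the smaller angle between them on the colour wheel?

134°

|87 − 221| = 134.
134 ≤ 180, so the shorter arc is 134°.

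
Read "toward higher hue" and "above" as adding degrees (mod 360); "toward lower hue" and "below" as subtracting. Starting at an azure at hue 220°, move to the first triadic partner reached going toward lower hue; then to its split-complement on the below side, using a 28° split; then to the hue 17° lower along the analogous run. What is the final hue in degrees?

235°

−120° (triadic ↓): 220 − 120 = 100°
+152° (split-comp 28° ↓): 100 + 152 = 252°
−17° (analog 17° ↓): 252 − 17 = 235°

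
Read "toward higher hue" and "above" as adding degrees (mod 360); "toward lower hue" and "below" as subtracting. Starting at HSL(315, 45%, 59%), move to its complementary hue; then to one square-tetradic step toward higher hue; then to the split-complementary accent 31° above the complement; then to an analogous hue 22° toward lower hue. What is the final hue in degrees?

complement +180°: 315 + 180 = 495 → 495 − 360 = 135°
square ↑ +90°: 135 + 90 = 225°
split-comp 31° ↑ +211°: 225 + 211 = 436 → 436 − 360 = 76°
analog 22° ↓ −22°: 76 − 22 = 54°

54°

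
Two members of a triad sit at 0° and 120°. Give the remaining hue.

A triad spaces three hues 120° apart.
The full set is {0°, 120°, 240°}.

240°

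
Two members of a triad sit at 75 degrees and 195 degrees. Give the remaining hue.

315°

A triad spaces three hues 120° apart.
The full set is {75°, 195°, 315°}.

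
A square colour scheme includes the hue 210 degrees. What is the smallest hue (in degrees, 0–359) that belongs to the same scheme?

A square tetradic scheme places four hues every 90°.
The full set through 210° is {30°, 120°, 210°, 300°}.

30°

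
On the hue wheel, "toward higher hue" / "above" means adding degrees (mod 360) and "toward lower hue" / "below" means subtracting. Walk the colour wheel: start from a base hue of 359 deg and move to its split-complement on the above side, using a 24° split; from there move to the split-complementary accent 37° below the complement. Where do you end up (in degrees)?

346°

split-comp 24° ↑ +204°: 359 + 204 = 563 → 563 − 360 = 203°
split-comp 37° ↓ +143°: 203 + 143 = 346°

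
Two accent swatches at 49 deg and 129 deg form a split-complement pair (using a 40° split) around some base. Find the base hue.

The accents sit 40° either side of the complement, so the complement is their short-arc midpoint on the wheel.
Short-arc midpoint of 49° and 129°: 89°.
Base is 180° from the complement: 89 − 180 = -91 → -91 + 360 = 269°

269°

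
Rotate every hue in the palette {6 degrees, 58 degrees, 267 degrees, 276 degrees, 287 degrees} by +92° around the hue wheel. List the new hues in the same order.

6 + 92 = 98°
58 + 92 = 150°
267 + 92 = 359°
276 + 92 = 368 → 368 − 360 = 8°
287 + 92 = 379 → 379 − 360 = 19°

98°, 150°, 359°, 8°, 19°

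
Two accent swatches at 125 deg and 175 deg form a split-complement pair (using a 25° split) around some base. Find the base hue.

330°

The accents sit 25° either side of the complement, so the complement is their short-arc midpoint on the wheel.
Short-arc midpoint of 125° and 175°: 150°.
Base is 180° from the complement: 150 − 180 = -30 → -30 + 360 = 330°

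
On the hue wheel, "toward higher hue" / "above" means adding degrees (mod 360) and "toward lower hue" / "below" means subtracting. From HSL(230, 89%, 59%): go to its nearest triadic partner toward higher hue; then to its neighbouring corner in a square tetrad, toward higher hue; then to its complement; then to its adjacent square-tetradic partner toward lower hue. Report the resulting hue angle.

170°

triadic ↑ +120°: 230 + 120 = 350°
square ↑ +90°: 350 + 90 = 440 → 440 − 360 = 80°
complement +180°: 80 + 180 = 260°
square ↓ −90°: 260 − 90 = 170°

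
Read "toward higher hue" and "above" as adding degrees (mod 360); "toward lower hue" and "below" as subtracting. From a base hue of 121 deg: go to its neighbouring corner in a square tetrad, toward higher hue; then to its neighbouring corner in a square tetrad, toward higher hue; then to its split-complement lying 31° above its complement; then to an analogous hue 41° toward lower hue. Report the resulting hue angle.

111°

square ↑ +90°: 121 + 90 = 211°
square ↑ +90°: 211 + 90 = 301°
split-comp 31° ↑ +211°: 301 + 211 = 512 → 512 − 360 = 152°
analog 41° ↓ −41°: 152 − 41 = 111°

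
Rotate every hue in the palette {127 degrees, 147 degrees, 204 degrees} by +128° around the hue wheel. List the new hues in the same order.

255°, 275°, 332°

127 + 128 = 255°
147 + 128 = 275°
204 + 128 = 332°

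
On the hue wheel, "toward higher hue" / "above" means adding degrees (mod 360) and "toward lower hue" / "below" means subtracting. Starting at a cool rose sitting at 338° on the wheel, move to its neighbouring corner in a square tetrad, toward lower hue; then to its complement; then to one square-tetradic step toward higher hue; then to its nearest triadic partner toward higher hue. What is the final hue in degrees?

278°

−90° (square ↓): 338 − 90 = 248°
+180° (complement): 248 + 180 = 428 → 428 − 360 = 68°
+90° (square ↑): 68 + 90 = 158°
+120° (triadic ↑): 158 + 120 = 278°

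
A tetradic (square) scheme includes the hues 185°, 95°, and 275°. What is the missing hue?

A square tetradic scheme places four hues every 90°.
The full set through 95° is {5°, 95°, 185°, 275°}.
Given {95°, 185°, 275°}, the missing hue is 5°.

5°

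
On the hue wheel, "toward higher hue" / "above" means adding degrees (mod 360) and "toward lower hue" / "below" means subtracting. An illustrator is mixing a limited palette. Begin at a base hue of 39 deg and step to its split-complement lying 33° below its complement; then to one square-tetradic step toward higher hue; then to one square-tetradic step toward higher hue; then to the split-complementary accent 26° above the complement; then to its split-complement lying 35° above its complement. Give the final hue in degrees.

split-comp 33° ↓ +147°: 39 + 147 = 186°
square ↑ +90°: 186 + 90 = 276°
square ↑ +90°: 276 + 90 = 366 → 366 − 360 = 6°
split-comp 26° ↑ +206°: 6 + 206 = 212°
split-comp 35° ↑ +215°: 212 + 215 = 427 → 427 − 360 = 67°

67°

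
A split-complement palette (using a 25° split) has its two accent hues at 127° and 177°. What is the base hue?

The accents sit 25° either side of the complement, so the complement is their short-arc midpoint on the wheel.
Short-arc midpoint of 127° and 177°: 152°.
Base is 180° from the complement: 152 − 180 = -28 → -28 + 360 = 332°

332°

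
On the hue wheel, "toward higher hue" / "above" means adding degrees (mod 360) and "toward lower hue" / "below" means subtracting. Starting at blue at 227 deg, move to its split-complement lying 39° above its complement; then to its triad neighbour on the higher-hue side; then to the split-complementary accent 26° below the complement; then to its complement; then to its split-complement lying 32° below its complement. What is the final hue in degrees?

328°

+219° (split-comp 39° ↑): 227 + 219 = 446 → 446 − 360 = 86°
+120° (triadic ↑): 86 + 120 = 206°
+154° (split-comp 26° ↓): 206 + 154 = 360 → 360 − 360 = 0°
+180° (complement): 0 + 180 = 180°
+148° (split-comp 32° ↓): 180 + 148 = 328°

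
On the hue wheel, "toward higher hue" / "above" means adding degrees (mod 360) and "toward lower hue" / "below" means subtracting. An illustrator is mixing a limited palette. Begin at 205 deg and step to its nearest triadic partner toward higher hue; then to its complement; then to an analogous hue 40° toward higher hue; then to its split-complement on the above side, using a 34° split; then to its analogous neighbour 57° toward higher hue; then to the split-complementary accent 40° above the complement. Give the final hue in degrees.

triadic ↑ +120°: 205 + 120 = 325°
complement +180°: 325 + 180 = 505 → 505 − 360 = 145°
analog 40° ↑ +40°: 145 + 40 = 185°
split-comp 34° ↑ +214°: 185 + 214 = 399 → 399 − 360 = 39°
analog 57° ↑ +57°: 39 + 57 = 96°
split-comp 40° ↑ +220°: 96 + 220 = 316°

316°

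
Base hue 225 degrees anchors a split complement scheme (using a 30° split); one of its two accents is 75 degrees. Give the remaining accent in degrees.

Split-complementary hues sit 30° either side of the complement.
Complement of the base 225°: 225 + 180 = 405 → 405 − 360 = 45°
The given accent 75° is 30° one side of 45°; the other accent sits 30° the other side: 45 − 30 = 15°

15°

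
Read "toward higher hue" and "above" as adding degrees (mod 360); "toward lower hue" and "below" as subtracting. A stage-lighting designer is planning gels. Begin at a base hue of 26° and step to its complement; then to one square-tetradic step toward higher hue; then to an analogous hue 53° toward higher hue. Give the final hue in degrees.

349°

complement +180°: 26 + 180 = 206°
square ↑ +90°: 206 + 90 = 296°
analog 53° ↑ +53°: 296 + 53 = 349°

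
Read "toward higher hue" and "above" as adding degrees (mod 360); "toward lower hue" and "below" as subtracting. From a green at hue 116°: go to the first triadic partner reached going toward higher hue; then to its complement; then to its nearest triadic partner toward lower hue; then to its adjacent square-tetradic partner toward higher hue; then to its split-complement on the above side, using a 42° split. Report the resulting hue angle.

116 + 120 = 236°   (triadic ↑)
236 + 180 = 416 → 416 − 360 = 56°   (complement)
56 − 120 = -64 → -64 + 360 = 296°   (triadic ↓)
296 + 90 = 386 → 386 − 360 = 26°   (square ↑)
26 + 222 = 248°   (split-comp 42° ↑)

248°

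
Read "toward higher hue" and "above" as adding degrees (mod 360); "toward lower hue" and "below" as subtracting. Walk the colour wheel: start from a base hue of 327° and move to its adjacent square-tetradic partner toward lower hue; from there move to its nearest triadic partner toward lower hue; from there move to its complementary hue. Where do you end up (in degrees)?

297°

327 − 90 = 237°   (square ↓)
237 − 120 = 117°   (triadic ↓)
117 + 180 = 297°   (complement)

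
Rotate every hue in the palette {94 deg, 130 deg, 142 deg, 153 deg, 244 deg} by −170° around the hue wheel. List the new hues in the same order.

94 − 170 = -76 → -76 + 360 = 284°
130 − 170 = -40 → -40 + 360 = 320°
142 − 170 = -28 → -28 + 360 = 332°
153 − 170 = -17 → -17 + 360 = 343°
244 − 170 = 74°

284°, 320°, 332°, 343°, 74°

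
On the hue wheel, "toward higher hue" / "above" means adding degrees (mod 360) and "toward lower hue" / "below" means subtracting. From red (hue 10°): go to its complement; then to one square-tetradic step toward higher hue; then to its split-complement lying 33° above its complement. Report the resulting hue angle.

complement +180°: 10 + 180 = 190°
square ↑ +90°: 190 + 90 = 280°
split-comp 33° ↑ +213°: 280 + 213 = 493 → 493 − 360 = 133°

133°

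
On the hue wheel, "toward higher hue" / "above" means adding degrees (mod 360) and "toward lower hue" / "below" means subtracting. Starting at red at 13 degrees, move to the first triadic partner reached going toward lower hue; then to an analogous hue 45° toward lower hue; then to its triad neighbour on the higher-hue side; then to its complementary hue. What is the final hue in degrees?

148°

triadic ↓ −120°: 13 − 120 = -107 → -107 + 360 = 253°
analog 45° ↓ −45°: 253 − 45 = 208°
triadic ↑ +120°: 208 + 120 = 328°
complement +180°: 328 + 180 = 508 → 508 − 360 = 148°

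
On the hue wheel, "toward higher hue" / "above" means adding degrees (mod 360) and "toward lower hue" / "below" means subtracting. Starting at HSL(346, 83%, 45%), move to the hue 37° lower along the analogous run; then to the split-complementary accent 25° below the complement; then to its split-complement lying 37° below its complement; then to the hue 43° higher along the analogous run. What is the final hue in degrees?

346 − 37 = 309°   (analog 37° ↓)
309 + 155 = 464 → 464 − 360 = 104°   (split-comp 25° ↓)
104 + 143 = 247°   (split-comp 37° ↓)
247 + 43 = 290°   (analog 43° ↑)

290°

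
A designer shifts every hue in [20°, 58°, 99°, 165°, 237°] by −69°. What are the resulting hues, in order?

311°, 349°, 30°, 96°, 168°

20 − 69 = -49 → -49 + 360 = 311°
58 − 69 = -11 → -11 + 360 = 349°
99 − 69 = 30°
165 − 69 = 96°
237 − 69 = 168°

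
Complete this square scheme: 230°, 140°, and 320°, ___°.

50°

A square tetradic scheme places four hues every 90°.
The full set through 140° is {50°, 140°, 230°, 320°}.
Given {140°, 230°, 320°}, the missing hue is 50°.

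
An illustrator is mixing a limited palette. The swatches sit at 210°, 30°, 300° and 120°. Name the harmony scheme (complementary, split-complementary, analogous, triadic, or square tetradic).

square tetradic

Sort the hues: 30°, 120°, 210°, 300°.
Successive gaps around the wheel: 90°, 90°, 90°, 90°.
Four hues every 90° form a square tetradic scheme.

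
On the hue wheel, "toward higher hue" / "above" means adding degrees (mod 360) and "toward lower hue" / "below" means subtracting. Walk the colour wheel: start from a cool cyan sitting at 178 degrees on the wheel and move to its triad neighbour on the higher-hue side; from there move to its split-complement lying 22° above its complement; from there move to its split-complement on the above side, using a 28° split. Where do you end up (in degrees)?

+120° (triadic ↑): 178 + 120 = 298°
+202° (split-comp 22° ↑): 298 + 202 = 500 → 500 − 360 = 140°
+208° (split-comp 28° ↑): 140 + 208 = 348°

348°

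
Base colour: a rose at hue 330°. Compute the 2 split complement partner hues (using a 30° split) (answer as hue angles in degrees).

Split-complementary hues sit 30° either side of the complement.
Complement of 330°: 330 + 180 = 510 → 510 − 360 = 150°
150 − 30 = 120°
150 + 30 = 180°

120° and 180°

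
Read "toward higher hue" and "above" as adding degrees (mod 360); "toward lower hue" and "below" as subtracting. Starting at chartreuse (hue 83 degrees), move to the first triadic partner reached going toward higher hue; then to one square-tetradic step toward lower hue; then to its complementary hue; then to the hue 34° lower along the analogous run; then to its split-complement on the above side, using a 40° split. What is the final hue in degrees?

triadic ↑ +120°: 83 + 120 = 203°
square ↓ −90°: 203 − 90 = 113°
complement +180°: 113 + 180 = 293°
analog 34° ↓ −34°: 293 − 34 = 259°
split-comp 40° ↑ +220°: 259 + 220 = 479 → 479 − 360 = 119°

119°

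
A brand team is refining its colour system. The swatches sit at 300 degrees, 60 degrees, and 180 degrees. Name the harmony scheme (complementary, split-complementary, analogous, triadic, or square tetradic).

triadic

Sort the hues: 60°, 180°, 300°.
Successive gaps around the wheel: 120°, 120°, 120°.
Three hues equally spaced 120° apart form a triad.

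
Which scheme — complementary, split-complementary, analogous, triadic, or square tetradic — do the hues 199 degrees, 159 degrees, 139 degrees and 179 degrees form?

Sort the hues: 139°, 159°, 179°, 199°.
Successive gaps around the wheel: 20°, 20°, 20°, 300°.
A run of hues at equal small steps (20°) with one large closing gap is an analogous group.

analogous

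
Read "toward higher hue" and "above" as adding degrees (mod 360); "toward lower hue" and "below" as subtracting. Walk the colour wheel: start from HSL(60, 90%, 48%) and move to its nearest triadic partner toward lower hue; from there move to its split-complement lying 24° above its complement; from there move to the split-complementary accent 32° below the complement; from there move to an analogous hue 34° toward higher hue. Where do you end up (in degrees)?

triadic ↓ −120°: 60 − 120 = -60 → -60 + 360 = 300°
split-comp 24° ↑ +204°: 300 + 204 = 504 → 504 − 360 = 144°
split-comp 32° ↓ +148°: 144 + 148 = 292°
analog 34° ↑ +34°: 292 + 34 = 326°

326°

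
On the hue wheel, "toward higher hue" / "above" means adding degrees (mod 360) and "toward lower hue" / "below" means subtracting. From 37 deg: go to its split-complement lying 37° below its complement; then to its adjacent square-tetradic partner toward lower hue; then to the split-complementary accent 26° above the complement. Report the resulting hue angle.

split-comp 37° ↓ +143°: 37 + 143 = 180°
square ↓ −90°: 180 − 90 = 90°
split-comp 26° ↑ +206°: 90 + 206 = 296°

296°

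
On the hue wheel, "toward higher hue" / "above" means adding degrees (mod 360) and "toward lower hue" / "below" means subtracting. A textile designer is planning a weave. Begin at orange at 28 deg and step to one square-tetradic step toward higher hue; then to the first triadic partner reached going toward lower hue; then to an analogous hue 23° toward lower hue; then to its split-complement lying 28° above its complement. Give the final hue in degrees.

square ↑ +90°: 28 + 90 = 118°
triadic ↓ −120°: 118 − 120 = -2 → -2 + 360 = 358°
analog 23° ↓ −23°: 358 − 23 = 335°
split-comp 28° ↑ +208°: 335 + 208 = 543 → 543 − 360 = 183°

183°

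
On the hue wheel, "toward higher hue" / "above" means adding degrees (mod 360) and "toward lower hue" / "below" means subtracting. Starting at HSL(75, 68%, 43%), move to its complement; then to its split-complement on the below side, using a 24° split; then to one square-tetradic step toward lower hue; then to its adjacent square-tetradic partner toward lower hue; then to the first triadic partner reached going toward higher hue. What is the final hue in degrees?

75 + 180 = 255°   (complement)
255 + 156 = 411 → 411 − 360 = 51°   (split-comp 24° ↓)
51 − 90 = -39 → -39 + 360 = 321°   (square ↓)
321 − 90 = 231°   (square ↓)
231 + 120 = 351°   (triadic ↑)

351°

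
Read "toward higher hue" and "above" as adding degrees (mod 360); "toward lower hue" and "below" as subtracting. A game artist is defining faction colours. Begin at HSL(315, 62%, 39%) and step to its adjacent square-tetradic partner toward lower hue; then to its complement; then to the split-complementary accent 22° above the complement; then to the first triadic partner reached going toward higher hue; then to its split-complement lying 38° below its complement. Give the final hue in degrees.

square ↓ −90°: 315 − 90 = 225°
complement +180°: 225 + 180 = 405 → 405 − 360 = 45°
split-comp 22° ↑ +202°: 45 + 202 = 247°
triadic ↑ +120°: 247 + 120 = 367 → 367 − 360 = 7°
split-comp 38° ↓ +142°: 7 + 142 = 149°

149°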